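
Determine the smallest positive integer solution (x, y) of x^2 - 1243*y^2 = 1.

First expand sqrt(1243) as a continued fraction. With x_i = (sqrt(1243) + m_i)/d_i and (m_0, d_0) = (0, 1): a_0 = floor(sqrt(1243)) = 35, since 35^2 = 1225 <= 1243 < 1296 = 36^2.
Iterate m_{i+1} = d_i*a_i - m_i, d_{i+1} = (1243 - m_{i+1}^2)/d_i, a_{i+1} = floor((a_0 + m_{i+1})/d_{i+1}):
  m_1 = 1*35 - 0 = 35, d_1 = (1243 - 35^2)/1 = 18/1 = 18, a_1 = floor((35 + 35)/18) = 3.
  m_2 = 18*3 - 35 = 19, d_2 = (1243 - 19^2)/18 = 882/18 = 49, a_2 = floor((35 + 19)/49) = 1.
  m_3 = 49*1 - 19 = 30, d_3 = (1243 - 30^2)/49 = 343/49 = 7, a_3 = floor((35 + 30)/7) = 9.
  m_4 = 7*9 - 30 = 33, d_4 = (1243 - 33^2)/7 = 154/7 = 22, a_4 = floor((35 + 33)/22) = 3.
  m_5 = 22*3 - 33 = 33, d_5 = (1243 - 33^2)/22 = 154/22 = 7, a_5 = floor((35 + 33)/7) = 9.
  m_6 = 7*9 - 33 = 30, d_6 = (1243 - 30^2)/7 = 343/7 = 49, a_6 = floor((35 + 30)/49) = 1.
  m_7 = 49*1 - 30 = 19, d_7 = (1243 - 19^2)/49 = 882/49 = 18, a_7 = floor((35 + 19)/18) = 3.
  m_8 = 18*3 - 19 = 35, d_8 = (1243 - 35^2)/18 = 18/18 = 1, a_8 = floor((35 + 35)/1) = 70.
  m_9 = 1*70 - 35 = 35, d_9 = (1243 - 35^2)/1 = 18/1 = 18: (m_9, d_9) = (m_1, d_1) = (35, 18), so from here the quotients repeat a_1, ..., a_8; the period length is 8.
So sqrt(1243) = [35; (3, 1, 9, 3, 9, 1, 3, 70)] with period length k = 8.
k is even, so the fundamental solution of x^2 - 1243y^2 = 1 is (p_{k-1}, q_{k-1}) = (p_7, q_7); compute convergents through index 7.
Convergents (p_i = a_i*p_{i-1} + p_{i-2}, q_i = a_i*q_{i-1} + q_{i-2} with p_{-2}=0, p_{-1}=1, q_{-2}=1, q_{-1}=0):
  i=0: a_0=35, p_0 = 35*1 + 0 = 35, q_0 = 35*0 + 1 = 1.
  i=1: a_1=3, p_1 = 3*35 + 1 = 106, q_1 = 3*1 + 0 = 3.
  i=2: a_2=1, p_2 = 1*106 + 35 = 141, q_2 = 1*3 + 1 = 4.
  i=3: a_3=9, p_3 = 9*141 + 106 = 1375, q_3 = 9*4 + 3 = 39.
  i=4: a_4=3, p_4 = 3*1375 + 141 = 4266, q_4 = 3*39 + 4 = 121.
  i=5: a_5=9, p_5 = 9*4266 + 1375 = 39769, q_5 = 9*121 + 39 = 1128.
  i=6: a_6=1, p_6 = 1*39769 + 4266 = 44035, q_6 = 1*1128 + 121 = 1249.
  i=7: a_7=3, p_7 = 3*44035 + 39769 = 171874, q_7 = 3*1249 + 1128 = 4875.
Check: 171874^2 - 1243*4875^2 = 29540671876 - 29540671875 = 1, so (x, y) = (171874, 4875) solves the equation, and by the theorem it is the least positive solution.

(x, y) = (171874, 4875)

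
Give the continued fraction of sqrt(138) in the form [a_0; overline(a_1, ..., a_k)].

Write x_i = (sqrt(138) + m_i)/d_i with (m_0, d_0) = (0, 1). a_0 = floor(sqrt(138)) = 11, since 11^2 = 121 <= 138 < 144 = 12^2.
Iterate m_{i+1} = d_i*a_i - m_i, d_{i+1} = (138 - m_{i+1}^2)/d_i, a_{i+1} = floor((a_0 + m_{i+1})/d_{i+1}):
  m_1 = 1*11 - 0 = 11, d_1 = (138 - 11^2)/1 = 17/1 = 17, a_1 = floor((11 + 11)/17) = 1.
  m_2 = 17*1 - 11 = 6, d_2 = (138 - 6^2)/17 = 102/17 = 6, a_2 = floor((11 + 6)/6) = 2.
  m_3 = 6*2 - 6 = 6, d_3 = (138 - 6^2)/6 = 102/6 = 17, a_3 = floor((11 + 6)/17) = 1.
  m_4 = 17*1 - 6 = 11, d_4 = (138 - 11^2)/17 = 17/17 = 1, a_4 = floor((11 + 11)/1) = 22.
  m_5 = 1*22 - 11 = 11, d_5 = (138 - 11^2)/1 = 17/1 = 17: (m_5, d_5) = (m_1, d_1) = (11, 17), so from here the quotients repeat a_1, ..., a_4; the period length is 4.
Hence the expansion of sqrt(138) is a_0 = 11 followed by the repeating block 1, 2, 1, 22 (period 4).

[11; overline(1, 2, 1, 22)]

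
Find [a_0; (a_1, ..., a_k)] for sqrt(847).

Write x_i = (sqrt(847) + m_i)/d_i with (m_0, d_0) = (0, 1). a_0 = floor(sqrt(847)) = 29, since 29^2 = 841 <= 847 < 900 = 30^2.
Iterate m_{i+1} = d_i*a_i - m_i, d_{i+1} = (847 - m_{i+1}^2)/d_i, a_{i+1} = floor((a_0 + m_{i+1})/d_{i+1}):
  m_1 = 1*29 - 0 = 29, d_1 = (847 - 29^2)/1 = 6/1 = 6, a_1 = floor((29 + 29)/6) = 9.
  m_2 = 6*9 - 29 = 25, d_2 = (847 - 25^2)/6 = 222/6 = 37, a_2 = floor((29 + 25)/37) = 1.
  m_3 = 37*1 - 25 = 12, d_3 = (847 - 12^2)/37 = 703/37 = 19, a_3 = floor((29 + 12)/19) = 2.
  m_4 = 19*2 - 12 = 26, d_4 = (847 - 26^2)/19 = 171/19 = 9, a_4 = floor((29 + 26)/9) = 6.
  m_5 = 9*6 - 26 = 28, d_5 = (847 - 28^2)/9 = 63/9 = 7, a_5 = floor((29 + 28)/7) = 8.
  m_6 = 7*8 - 28 = 28, d_6 = (847 - 28^2)/7 = 63/7 = 9, a_6 = floor((29 + 28)/9) = 6.
  m_7 = 9*6 - 28 = 26, d_7 = (847 - 26^2)/9 = 171/9 = 19, a_7 = floor((29 + 26)/19) = 2.
  m_8 = 19*2 - 26 = 12, d_8 = (847 - 12^2)/19 = 703/19 = 37, a_8 = floor((29 + 12)/37) = 1.
  m_9 = 37*1 - 12 = 25, d_9 = (847 - 25^2)/37 = 222/37 = 6, a_9 = floor((29 + 25)/6) = 9.
  m_10 = 6*9 - 25 = 29, d_10 = (847 - 29^2)/6 = 6/6 = 1, a_10 = floor((29 + 29)/1) = 58.
  m_11 = 1*58 - 29 = 29, d_11 = (847 - 29^2)/1 = 6/1 = 6: (m_11, d_11) = (m_1, d_1) = (29, 6), so from here the quotients repeat a_1, ..., a_10; the period length is 10.
Hence the expansion of sqrt(847) is a_0 = 29 followed by the repeating block 9, 1, 2, 6, 8, 6, 2, 1, 9, 58 (period 10).

[29; (9, 1, 2, 6, 8, 6, 2, 1, 9, 58)]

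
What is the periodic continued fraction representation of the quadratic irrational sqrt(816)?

[28; (1, 1, 3, 3, 3, 1, 1, 56)]

Write x_i = (sqrt(816) + m_i)/d_i with (m_0, d_0) = (0, 1). a_0 = floor(sqrt(816)) = 28, since 28^2 = 784 <= 816 < 841 = 29^2.
Iterate m_{i+1} = d_i*a_i - m_i, d_{i+1} = (816 - m_{i+1}^2)/d_i, a_{i+1} = floor((a_0 + m_{i+1})/d_{i+1}):
  m_1 = 1*28 - 0 = 28, d_1 = (816 - 28^2)/1 = 32/1 = 32, a_1 = floor((28 + 28)/32) = 1.
  m_2 = 32*1 - 28 = 4, d_2 = (816 - 4^2)/32 = 800/32 = 25, a_2 = floor((28 + 4)/25) = 1.
  m_3 = 25*1 - 4 = 21, d_3 = (816 - 21^2)/25 = 375/25 = 15, a_3 = floor((28 + 21)/15) = 3.
  m_4 = 15*3 - 21 = 24, d_4 = (816 - 24^2)/15 = 240/15 = 16, a_4 = floor((28 + 24)/16) = 3.
  m_5 = 16*3 - 24 = 24, d_5 = (816 - 24^2)/16 = 240/16 = 15, a_5 = floor((28 + 24)/15) = 3.
  m_6 = 15*3 - 24 = 21, d_6 = (816 - 21^2)/15 = 375/15 = 25, a_6 = floor((28 + 21)/25) = 1.
  m_7 = 25*1 - 21 = 4, d_7 = (816 - 4^2)/25 = 800/25 = 32, a_7 = floor((28 + 4)/32) = 1.
  m_8 = 32*1 - 4 = 28, d_8 = (816 - 28^2)/32 = 32/32 = 1, a_8 = floor((28 + 28)/1) = 56.
  m_9 = 1*56 - 28 = 28, d_9 = (816 - 28^2)/1 = 32/1 = 32: (m_9, d_9) = (m_1, d_1) = (28, 32), so from here the quotients repeat a_1, ..., a_8; the period length is 8.
Hence the expansion of sqrt(816) is a_0 = 28 followed by the repeating block 1, 1, 3, 3, 3, 1, 1, 56 (period 8).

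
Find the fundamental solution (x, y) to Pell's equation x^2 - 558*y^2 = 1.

First expand sqrt(558) as a continued fraction. With x_i = (sqrt(558) + m_i)/d_i and (m_0, d_0) = (0, 1): a_0 = floor(sqrt(558)) = 23, since 23^2 = 529 <= 558 < 576 = 24^2.
Iterate m_{i+1} = d_i*a_i - m_i, d_{i+1} = (558 - m_{i+1}^2)/d_i, a_{i+1} = floor((a_0 + m_{i+1})/d_{i+1}):
  m_1 = 1*23 - 0 = 23, d_1 = (558 - 23^2)/1 = 29/1 = 29, a_1 = floor((23 + 23)/29) = 1.
  m_2 = 29*1 - 23 = 6, d_2 = (558 - 6^2)/29 = 522/29 = 18, a_2 = floor((23 + 6)/18) = 1.
  m_3 = 18*1 - 6 = 12, d_3 = (558 - 12^2)/18 = 414/18 = 23, a_3 = floor((23 + 12)/23) = 1.
  m_4 = 23*1 - 12 = 11, d_4 = (558 - 11^2)/23 = 437/23 = 19, a_4 = floor((23 + 11)/19) = 1.
  m_5 = 19*1 - 11 = 8, d_5 = (558 - 8^2)/19 = 494/19 = 26, a_5 = floor((23 + 8)/26) = 1.
  m_6 = 26*1 - 8 = 18, d_6 = (558 - 18^2)/26 = 234/26 = 9, a_6 = floor((23 + 18)/9) = 4.
  m_7 = 9*4 - 18 = 18, d_7 = (558 - 18^2)/9 = 234/9 = 26, a_7 = floor((23 + 18)/26) = 1.
  m_8 = 26*1 - 18 = 8, d_8 = (558 - 8^2)/26 = 494/26 = 19, a_8 = floor((23 + 8)/19) = 1.
  m_9 = 19*1 - 8 = 11, d_9 = (558 - 11^2)/19 = 437/19 = 23, a_9 = floor((23 + 11)/23) = 1.
  m_10 = 23*1 - 11 = 12, d_10 = (558 - 12^2)/23 = 414/23 = 18, a_10 = floor((23 + 12)/18) = 1.
  m_11 = 18*1 - 12 = 6, d_11 = (558 - 6^2)/18 = 522/18 = 29, a_11 = floor((23 + 6)/29) = 1.
  m_12 = 29*1 - 6 = 23, d_12 = (558 - 23^2)/29 = 29/29 = 1, a_12 = floor((23 + 23)/1) = 46.
  m_13 = 1*46 - 23 = 23, d_13 = (558 - 23^2)/1 = 29/1 = 29: (m_13, d_13) = (m_1, d_1) = (23, 29), so from here the quotients repeat a_1, ..., a_12; the period length is 12.
So sqrt(558) = [23; (1, 1, 1, 1, 1, 4, 1, 1, 1, 1, 1, 46)] with period length k = 12.
k is even, so the fundamental solution of x^2 - 558y^2 = 1 is (p_{k-1}, q_{k-1}) = (p_11, q_11); compute convergents through index 11.
Convergents (p_i = a_i*p_{i-1} + p_{i-2}, q_i = a_i*q_{i-1} + q_{i-2} with p_{-2}=0, p_{-1}=1, q_{-2}=1, q_{-1}=0):
  i=0: a_0=23, p_0 = 23*1 + 0 = 23, q_0 = 23*0 + 1 = 1.
  i=1: a_1=1, p_1 = 1*23 + 1 = 24, q_1 = 1*1 + 0 = 1.
  i=2: a_2=1, p_2 = 1*24 + 23 = 47, q_2 = 1*1 + 1 = 2.
  i=3: a_3=1, p_3 = 1*47 + 24 = 71, q_3 = 1*2 + 1 = 3.
  i=4: a_4=1, p_4 = 1*71 + 47 = 118, q_4 = 1*3 + 2 = 5.
  i=5: a_5=1, p_5 = 1*118 + 71 = 189, q_5 = 1*5 + 3 = 8.
  i=6: a_6=4, p_6 = 4*189 + 118 = 874, q_6 = 4*8 + 5 = 37.
  i=7: a_7=1, p_7 = 1*874 + 189 = 1063, q_7 = 1*37 + 8 = 45.
  i=8: a_8=1, p_8 = 1*1063 + 874 = 1937, q_8 = 1*45 + 37 = 82.
  i=9: a_9=1, p_9 = 1*1937 + 1063 = 3000, q_9 = 1*82 + 45 = 127.
  i=10: a_10=1, p_10 = 1*3000 + 1937 = 4937, q_10 = 1*127 + 82 = 209.
  i=11: a_11=1, p_11 = 1*4937 + 3000 = 7937, q_11 = 1*209 + 127 = 336.
Check: 7937^2 - 558*336^2 = 62995969 - 62995968 = 1, so (x, y) = (7937, 336) solves the equation, and by the theorem it is the least positive solution.

(x, y) = (7937, 336)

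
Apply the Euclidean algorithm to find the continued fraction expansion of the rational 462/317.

[1; 2, 5, 2, 1, 2, 3]

Run the Euclidean algorithm on 462 and 317; the successive quotients are the partial quotients a_0, a_1, ... (each step inverts the fractional part left over by the previous one):
  462 = 1*317 + 145, so a_0 = 1.
  317 = 2*145 + 27, so a_1 = 2.
  145 = 5*27 + 10, so a_2 = 5.
  27 = 2*10 + 7, so a_3 = 2.
  10 = 1*7 + 3, so a_4 = 1.
  7 = 2*3 + 1, so a_5 = 2.
  3 = 3*1 + 0, so a_6 = 3.
The remainder reaches 0 after 7 divisions, so the expansion has 7 partial quotients, read off in order.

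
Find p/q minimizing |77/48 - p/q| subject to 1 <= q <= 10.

8/5

Expand x = 77/48 as a continued fraction with the Euclidean algorithm:
  77 = 1*48 + 29, so a_0 = 1.
  48 = 1*29 + 19, so a_1 = 1.
  29 = 1*19 + 10, so a_2 = 1.
  19 = 1*10 + 9, so a_3 = 1.
  10 = 1*9 + 1, so a_4 = 1.
  9 = 9*1 + 0, so a_5 = 9.
so x = [1; 1, 1, 1, 1, 9].
Convergents (p_i = a_i*p_{i-1} + p_{i-2}, q_i = a_i*q_{i-1} + q_{i-2} with p_{-2}=0, p_{-1}=1, q_{-2}=1, q_{-1}=0), until the denominator exceeds 10:
  i=0: a_0=1, p_0 = 1*1 + 0 = 1, q_0 = 1*0 + 1 = 1.
  i=1: a_1=1, p_1 = 1*1 + 1 = 2, q_1 = 1*1 + 0 = 1.
  i=2: a_2=1, p_2 = 1*2 + 1 = 3, q_2 = 1*1 + 1 = 2.
  i=3: a_3=1, p_3 = 1*3 + 2 = 5, q_3 = 1*2 + 1 = 3.
  i=4: a_4=1, p_4 = 1*5 + 3 = 8, q_4 = 1*3 + 2 = 5.
  i=5: a_5=9, p_5 = 9*8 + 5 = 77, q_5 = 9*5 + 3 = 48.
q_5 = 48 > 10, so the last convergent with denominator <= 10 is p_4/q_4 = 8/5.
The closest fraction with denominator <= 10 is either p_4/q_4 or the intermediate fraction (k*p_4 + p_3)/(k*q_4 + q_3) with the largest k >= 1 whose denominator stays <= 10; these approach x as k grows, and every other convergent or intermediate fraction in range is farther away.
Largest k: floor((10 - q_3)/q_4) = floor((10 - 3)/5) = 1.
That gives (1*8 + 5)/(1*5 + 3) = 13/8.
Compare the errors: |x - 8/5| = |77*5 - 8*48|/(48*5) = 1/240, and |x - 13/8| = |77*8 - 13*48|/(48*8) = 8/384.
Cross-multiplying, 1*384 = 384 < 1920 = 8*240, so 1/240 is smaller: the convergent 8/5 is closer to x than 13/8.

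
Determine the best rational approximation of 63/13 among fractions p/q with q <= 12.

34/7

Expand x = 63/13 as a continued fraction with the Euclidean algorithm:
  63 = 4*13 + 11, so a_0 = 4.
  13 = 1*11 + 2, so a_1 = 1.
  11 = 5*2 + 1, so a_2 = 5.
  2 = 2*1 + 0, so a_3 = 2.
so x = [4; 1, 5, 2].
Convergents (p_i = a_i*p_{i-1} + p_{i-2}, q_i = a_i*q_{i-1} + q_{i-2} with p_{-2}=0, p_{-1}=1, q_{-2}=1, q_{-1}=0), until the denominator exceeds 12:
  i=0: a_0=4, p_0 = 4*1 + 0 = 4, q_0 = 4*0 + 1 = 1.
  i=1: a_1=1, p_1 = 1*4 + 1 = 5, q_1 = 1*1 + 0 = 1.
  i=2: a_2=5, p_2 = 5*5 + 4 = 29, q_2 = 5*1 + 1 = 6.
  i=3: a_3=2, p_3 = 2*29 + 5 = 63, q_3 = 2*6 + 1 = 13.
q_3 = 13 > 12, so the last convergent with denominator <= 12 is p_2/q_2 = 29/6.
The closest fraction with denominator <= 12 is either p_2/q_2 or the intermediate fraction (k*p_2 + p_1)/(k*q_2 + q_1) with the largest k >= 1 whose denominator stays <= 12; these approach x as k grows, and every other convergent or intermediate fraction in range is farther away.
Largest k: floor((12 - q_1)/q_2) = floor((12 - 1)/6) = 1.
That gives (1*29 + 5)/(1*6 + 1) = 34/7.
Compare the errors: |x - 29/6| = |63*6 - 29*13|/(13*6) = 1/78, and |x - 34/7| = |63*7 - 34*13|/(13*7) = 1/91.
Cross-multiplying, 1*78 = 78 < 91 = 1*91, so 1/91 is smaller: the intermediate fraction 34/7 is closer to x than 29/6.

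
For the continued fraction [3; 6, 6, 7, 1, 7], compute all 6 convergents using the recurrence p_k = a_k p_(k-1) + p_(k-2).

Using the convergent recurrence p_i = a_i*p_{i-1} + p_{i-2}, q_i = a_i*q_{i-1} + q_{i-2} with p_{-2}=0, p_{-1}=1, q_{-2}=1, q_{-1}=0:
  i=0: a_0=3, p_0 = 3*1 + 0 = 3, q_0 = 3*0 + 1 = 1.
  i=1: a_1=6, p_1 = 6*3 + 1 = 19, q_1 = 6*1 + 0 = 6.
  i=2: a_2=6, p_2 = 6*19 + 3 = 117, q_2 = 6*6 + 1 = 37.
  i=3: a_3=7, p_3 = 7*117 + 19 = 838, q_3 = 7*37 + 6 = 265.
  i=4: a_4=1, p_4 = 1*838 + 117 = 955, q_4 = 1*265 + 37 = 302.
  i=5: a_5=7, p_5 = 7*955 + 838 = 7523, q_5 = 7*302 + 265 = 2379.

3/1, 19/6, 117/37, 838/265, 955/302, 7523/2379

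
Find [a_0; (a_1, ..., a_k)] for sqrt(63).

Write x_i = (sqrt(63) + m_i)/d_i with (m_0, d_0) = (0, 1). a_0 = floor(sqrt(63)) = 7, since 7^2 = 49 <= 63 < 64 = 8^2.
Iterate m_{i+1} = d_i*a_i - m_i, d_{i+1} = (63 - m_{i+1}^2)/d_i, a_{i+1} = floor((a_0 + m_{i+1})/d_{i+1}):
  m_1 = 1*7 - 0 = 7, d_1 = (63 - 7^2)/1 = 14/1 = 14, a_1 = floor((7 + 7)/14) = 1.
  m_2 = 14*1 - 7 = 7, d_2 = (63 - 7^2)/14 = 14/14 = 1, a_2 = floor((7 + 7)/1) = 14.
  m_3 = 1*14 - 7 = 7, d_3 = (63 - 7^2)/1 = 14/1 = 14: (m_3, d_3) = (m_1, d_1) = (7, 14), so from here the quotients repeat a_1, a_2; the period length is 2.
Hence the expansion of sqrt(63) is a_0 = 7 followed by the repeating block 1, 14 (period 2).

[7; (1, 14)]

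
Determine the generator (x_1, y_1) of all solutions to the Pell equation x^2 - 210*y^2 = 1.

First expand sqrt(210) as a continued fraction. With x_i = (sqrt(210) + m_i)/d_i and (m_0, d_0) = (0, 1): a_0 = floor(sqrt(210)) = 14, since 14^2 = 196 <= 210 < 225 = 15^2.
Iterate m_{i+1} = d_i*a_i - m_i, d_{i+1} = (210 - m_{i+1}^2)/d_i, a_{i+1} = floor((a_0 + m_{i+1})/d_{i+1}):
  m_1 = 1*14 - 0 = 14, d_1 = (210 - 14^2)/1 = 14/1 = 14, a_1 = floor((14 + 14)/14) = 2.
  m_2 = 14*2 - 14 = 14, d_2 = (210 - 14^2)/14 = 14/14 = 1, a_2 = floor((14 + 14)/1) = 28.
  m_3 = 1*28 - 14 = 14, d_3 = (210 - 14^2)/1 = 14/1 = 14: (m_3, d_3) = (m_1, d_1) = (14, 14), so from here the quotients repeat a_1, a_2; the period length is 2.
So sqrt(210) = [14; (2, 28)] with period length k = 2.
k is even, so the fundamental solution of x^2 - 210y^2 = 1 is (p_{k-1}, q_{k-1}) = (p_1, q_1); compute convergents through index 1.
Convergents (p_i = a_i*p_{i-1} + p_{i-2}, q_i = a_i*q_{i-1} + q_{i-2} with p_{-2}=0, p_{-1}=1, q_{-2}=1, q_{-1}=0):
  i=0: a_0=14, p_0 = 14*1 + 0 = 14, q_0 = 14*0 + 1 = 1.
  i=1: a_1=2, p_1 = 2*14 + 1 = 29, q_1 = 2*1 + 0 = 2.
Check: 29^2 - 210*2^2 = 841 - 840 = 1, so (x, y) = (29, 2) solves the equation, and by the theorem it is the least positive solution.

(x, y) = (29, 2)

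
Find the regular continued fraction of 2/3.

[0; 1, 2]

Run the Euclidean algorithm on 2 and 3; the successive quotients are the partial quotients a_0, a_1, ... (each step inverts the fractional part left over by the previous one):
  2 = 0*3 + 2, so a_0 = 0.
  3 = 1*2 + 1, so a_1 = 1.
  2 = 2*1 + 0, so a_2 = 2.
The remainder reaches 0 after 3 divisions, so the expansion has 3 partial quotients, read off in order.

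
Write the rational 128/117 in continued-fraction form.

[1; 10, 1, 1, 1, 3]

Run the Euclidean algorithm on 128 and 117; the successive quotients are the partial quotients a_0, a_1, ... (each step inverts the fractional part left over by the previous one):
  128 = 1*117 + 11, so a_0 = 1.
  117 = 10*11 + 7, so a_1 = 10.
  11 = 1*7 + 4, so a_2 = 1.
  7 = 1*4 + 3, so a_3 = 1.
  4 = 1*3 + 1, so a_4 = 1.
  3 = 3*1 + 0, so a_5 = 3.
The remainder reaches 0 after 6 divisions, so the expansion has 6 partial quotients, read off in order.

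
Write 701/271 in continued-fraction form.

Run the Euclidean algorithm on 701 and 271; the successive quotients are the partial quotients a_0, a_1, ... (each step inverts the fractional part left over by the previous one):
  701 = 2*271 + 159, so a_0 = 2.
  271 = 1*159 + 112, so a_1 = 1.
  159 = 1*112 + 47, so a_2 = 1.
  112 = 2*47 + 18, so a_3 = 2.
  47 = 2*18 + 11, so a_4 = 2.
  18 = 1*11 + 7, so a_5 = 1.
  11 = 1*7 + 4, so a_6 = 1.
  7 = 1*4 + 3, so a_7 = 1.
  4 = 1*3 + 1, so a_8 = 1.
  3 = 3*1 + 0, so a_9 = 3.
The remainder reaches 0 after 10 divisions, so the expansion has 10 partial quotients, read off in order.

[2; 1, 1, 2, 2, 1, 1, 1, 1, 3]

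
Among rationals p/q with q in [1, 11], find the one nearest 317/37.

Expand x = 317/37 as a continued fraction with the Euclidean algorithm:
  317 = 8*37 + 21, so a_0 = 8.
  37 = 1*21 + 16, so a_1 = 1.
  21 = 1*16 + 5, so a_2 = 1.
  16 = 3*5 + 1, so a_3 = 3.
  5 = 5*1 + 0, so a_4 = 5.
so x = [8; 1, 1, 3, 5].
Convergents (p_i = a_i*p_{i-1} + p_{i-2}, q_i = a_i*q_{i-1} + q_{i-2} with p_{-2}=0, p_{-1}=1, q_{-2}=1, q_{-1}=0), until the denominator exceeds 11:
  i=0: a_0=8, p_0 = 8*1 + 0 = 8, q_0 = 8*0 + 1 = 1.
  i=1: a_1=1, p_1 = 1*8 + 1 = 9, q_1 = 1*1 + 0 = 1.
  i=2: a_2=1, p_2 = 1*9 + 8 = 17, q_2 = 1*1 + 1 = 2.
  i=3: a_3=3, p_3 = 3*17 + 9 = 60, q_3 = 3*2 + 1 = 7.
  i=4: a_4=5, p_4 = 5*60 + 17 = 317, q_4 = 5*7 + 2 = 37.
q_4 = 37 > 11, so the last convergent with denominator <= 11 is p_3/q_3 = 60/7.
The closest fraction with denominator <= 11 is either p_3/q_3 or the intermediate fraction (k*p_3 + p_2)/(k*q_3 + q_2) with the largest k >= 1 whose denominator stays <= 11; these approach x as k grows, and every other convergent or intermediate fraction in range is farther away.
Largest k: floor((11 - q_2)/q_3) = floor((11 - 2)/7) = 1.
That gives (1*60 + 17)/(1*7 + 2) = 77/9.
Compare the errors: |x - 60/7| = |317*7 - 60*37|/(37*7) = 1/259, and |x - 77/9| = |317*9 - 77*37|/(37*9) = 4/333.
Cross-multiplying, 1*333 = 333 < 1036 = 4*259, so 1/259 is smaller: the convergent 60/7 is closer to x than 77/9.

60/7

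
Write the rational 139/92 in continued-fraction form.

[1; 1, 1, 22, 2]

Run the Euclidean algorithm on 139 and 92; the successive quotients are the partial quotients a_0, a_1, ... (each step inverts the fractional part left over by the previous one):
  139 = 1*92 + 47, so a_0 = 1.
  92 = 1*47 + 45, so a_1 = 1.
  47 = 1*45 + 2, so a_2 = 1.
  45 = 22*2 + 1, so a_3 = 22.
  2 = 2*1 + 0, so a_4 = 2.
The remainder reaches 0 after 5 divisions, so the expansion has 5 partial quotients, read off in order.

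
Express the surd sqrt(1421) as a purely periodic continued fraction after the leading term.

Write x_i = (sqrt(1421) + m_i)/d_i with (m_0, d_0) = (0, 1). a_0 = floor(sqrt(1421)) = 37, since 37^2 = 1369 <= 1421 < 1444 = 38^2.
Iterate m_{i+1} = d_i*a_i - m_i, d_{i+1} = (1421 - m_{i+1}^2)/d_i, a_{i+1} = floor((a_0 + m_{i+1})/d_{i+1}):
  m_1 = 1*37 - 0 = 37, d_1 = (1421 - 37^2)/1 = 52/1 = 52, a_1 = floor((37 + 37)/52) = 1.
  m_2 = 52*1 - 37 = 15, d_2 = (1421 - 15^2)/52 = 1196/52 = 23, a_2 = floor((37 + 15)/23) = 2.
  m_3 = 23*2 - 15 = 31, d_3 = (1421 - 31^2)/23 = 460/23 = 20, a_3 = floor((37 + 31)/20) = 3.
  m_4 = 20*3 - 31 = 29, d_4 = (1421 - 29^2)/20 = 580/20 = 29, a_4 = floor((37 + 29)/29) = 2.
  m_5 = 29*2 - 29 = 29, d_5 = (1421 - 29^2)/29 = 580/29 = 20, a_5 = floor((37 + 29)/20) = 3.
  m_6 = 20*3 - 29 = 31, d_6 = (1421 - 31^2)/20 = 460/20 = 23, a_6 = floor((37 + 31)/23) = 2.
  m_7 = 23*2 - 31 = 15, d_7 = (1421 - 15^2)/23 = 1196/23 = 52, a_7 = floor((37 + 15)/52) = 1.
  m_8 = 52*1 - 15 = 37, d_8 = (1421 - 37^2)/52 = 52/52 = 1, a_8 = floor((37 + 37)/1) = 74.
  m_9 = 1*74 - 37 = 37, d_9 = (1421 - 37^2)/1 = 52/1 = 52: (m_9, d_9) = (m_1, d_1) = (37, 52), so from here the quotients repeat a_1, ..., a_8; the period length is 8.
Hence the expansion of sqrt(1421) is a_0 = 37 followed by the repeating block 1, 2, 3, 2, 3, 2, 1, 74 (period 8).

[37; (1, 2, 3, 2, 3, 2, 1, 74)]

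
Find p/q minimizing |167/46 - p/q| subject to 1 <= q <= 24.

Expand x = 167/46 as a continued fraction with the Euclidean algorithm:
  167 = 3*46 + 29, so a_0 = 3.
  46 = 1*29 + 17, so a_1 = 1.
  29 = 1*17 + 12, so a_2 = 1.
  17 = 1*12 + 5, so a_3 = 1.
  12 = 2*5 + 2, so a_4 = 2.
  5 = 2*2 + 1, so a_5 = 2.
  2 = 2*1 + 0, so a_6 = 2.
so x = [3; 1, 1, 1, 2, 2, 2].
Convergents (p_i = a_i*p_{i-1} + p_{i-2}, q_i = a_i*q_{i-1} + q_{i-2} with p_{-2}=0, p_{-1}=1, q_{-2}=1, q_{-1}=0), until the denominator exceeds 24:
  i=0: a_0=3, p_0 = 3*1 + 0 = 3, q_0 = 3*0 + 1 = 1.
  i=1: a_1=1, p_1 = 1*3 + 1 = 4, q_1 = 1*1 + 0 = 1.
  i=2: a_2=1, p_2 = 1*4 + 3 = 7, q_2 = 1*1 + 1 = 2.
  i=3: a_3=1, p_3 = 1*7 + 4 = 11, q_3 = 1*2 + 1 = 3.
  i=4: a_4=2, p_4 = 2*11 + 7 = 29, q_4 = 2*3 + 2 = 8.
  i=5: a_5=2, p_5 = 2*29 + 11 = 69, q_5 = 2*8 + 3 = 19.
  i=6: a_6=2, p_6 = 2*69 + 29 = 167, q_6 = 2*19 + 8 = 46.
q_6 = 46 > 24, so the last convergent with denominator <= 24 is p_5/q_5 = 69/19.
The closest fraction with denominator <= 24 is either p_5/q_5 or the intermediate fraction (k*p_5 + p_4)/(k*q_5 + q_4) with the largest k >= 1 whose denominator stays <= 24; these approach x as k grows, and every other convergent or intermediate fraction in range is farther away.
Largest k: floor((24 - q_4)/q_5) = floor((24 - 8)/19) = 0.
Since k = 0, no intermediate fraction beyond p_5/q_5 has denominator <= 24, so the convergent 69/19 is the closest (its error is |167*19 - 69*46|/(46*19) = 1/874).

69/19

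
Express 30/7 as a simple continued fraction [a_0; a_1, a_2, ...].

[4; 3, 2]

Run the Euclidean algorithm on 30 and 7; the successive quotients are the partial quotients a_0, a_1, ... (each step inverts the fractional part left over by the previous one):
  30 = 4*7 + 2, so a_0 = 4.
  7 = 3*2 + 1, so a_1 = 3.
  2 = 2*1 + 0, so a_2 = 2.
The remainder reaches 0 after 3 divisions, so the expansion has 3 partial quotients, read off in order.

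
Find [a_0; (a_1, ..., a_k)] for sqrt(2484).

[49; (1, 5, 4, 5, 1, 98)]

Write x_i = (sqrt(2484) + m_i)/d_i with (m_0, d_0) = (0, 1). a_0 = floor(sqrt(2484)) = 49, since 49^2 = 2401 <= 2484 < 2500 = 50^2.
Iterate m_{i+1} = d_i*a_i - m_i, d_{i+1} = (2484 - m_{i+1}^2)/d_i, a_{i+1} = floor((a_0 + m_{i+1})/d_{i+1}):
  m_1 = 1*49 - 0 = 49, d_1 = (2484 - 49^2)/1 = 83/1 = 83, a_1 = floor((49 + 49)/83) = 1.
  m_2 = 83*1 - 49 = 34, d_2 = (2484 - 34^2)/83 = 1328/83 = 16, a_2 = floor((49 + 34)/16) = 5.
  m_3 = 16*5 - 34 = 46, d_3 = (2484 - 46^2)/16 = 368/16 = 23, a_3 = floor((49 + 46)/23) = 4.
  m_4 = 23*4 - 46 = 46, d_4 = (2484 - 46^2)/23 = 368/23 = 16, a_4 = floor((49 + 46)/16) = 5.
  m_5 = 16*5 - 46 = 34, d_5 = (2484 - 34^2)/16 = 1328/16 = 83, a_5 = floor((49 + 34)/83) = 1.
  m_6 = 83*1 - 34 = 49, d_6 = (2484 - 49^2)/83 = 83/83 = 1, a_6 = floor((49 + 49)/1) = 98.
  m_7 = 1*98 - 49 = 49, d_7 = (2484 - 49^2)/1 = 83/1 = 83: (m_7, d_7) = (m_1, d_1) = (49, 83), so from here the quotients repeat a_1, ..., a_6; the period length is 6.
Hence the expansion of sqrt(2484) is a_0 = 49 followed by the repeating block 1, 5, 4, 5, 1, 98 (period 6).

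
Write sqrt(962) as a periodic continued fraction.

[31; (62)]

Write x_i = (sqrt(962) + m_i)/d_i with (m_0, d_0) = (0, 1). a_0 = floor(sqrt(962)) = 31, since 31^2 = 961 <= 962 < 1024 = 32^2.
Iterate m_{i+1} = d_i*a_i - m_i, d_{i+1} = (962 - m_{i+1}^2)/d_i, a_{i+1} = floor((a_0 + m_{i+1})/d_{i+1}):
  m_1 = 1*31 - 0 = 31, d_1 = (962 - 31^2)/1 = 1/1 = 1, a_1 = floor((31 + 31)/1) = 62.
  m_2 = 1*62 - 31 = 31, d_2 = (962 - 31^2)/1 = 1/1 = 1: (m_2, d_2) = (m_1, d_1) = (31, 1), so from here the quotient a_1 repeats; the period length is 1.
Hence the expansion of sqrt(962) is a_0 = 31 followed by the repeating block 62 (period 1).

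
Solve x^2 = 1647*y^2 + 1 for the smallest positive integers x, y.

First expand sqrt(1647) as a continued fraction. With x_i = (sqrt(1647) + m_i)/d_i and (m_0, d_0) = (0, 1): a_0 = floor(sqrt(1647)) = 40, since 40^2 = 1600 <= 1647 < 1681 = 41^2.
Iterate m_{i+1} = d_i*a_i - m_i, d_{i+1} = (1647 - m_{i+1}^2)/d_i, a_{i+1} = floor((a_0 + m_{i+1})/d_{i+1}):
  m_1 = 1*40 - 0 = 40, d_1 = (1647 - 40^2)/1 = 47/1 = 47, a_1 = floor((40 + 40)/47) = 1.
  m_2 = 47*1 - 40 = 7, d_2 = (1647 - 7^2)/47 = 1598/47 = 34, a_2 = floor((40 + 7)/34) = 1.
  m_3 = 34*1 - 7 = 27, d_3 = (1647 - 27^2)/34 = 918/34 = 27, a_3 = floor((40 + 27)/27) = 2.
  m_4 = 27*2 - 27 = 27, d_4 = (1647 - 27^2)/27 = 918/27 = 34, a_4 = floor((40 + 27)/34) = 1.
  m_5 = 34*1 - 27 = 7, d_5 = (1647 - 7^2)/34 = 1598/34 = 47, a_5 = floor((40 + 7)/47) = 1.
  m_6 = 47*1 - 7 = 40, d_6 = (1647 - 40^2)/47 = 47/47 = 1, a_6 = floor((40 + 40)/1) = 80.
  m_7 = 1*80 - 40 = 40, d_7 = (1647 - 40^2)/1 = 47/1 = 47: (m_7, d_7) = (m_1, d_1) = (40, 47), so from here the quotients repeat a_1, ..., a_6; the period length is 6.
So sqrt(1647) = [40; (1, 1, 2, 1, 1, 80)] with period length k = 6.
k is even, so the fundamental solution of x^2 - 1647y^2 = 1 is (p_{k-1}, q_{k-1}) = (p_5, q_5); compute convergents through index 5.
Convergents (p_i = a_i*p_{i-1} + p_{i-2}, q_i = a_i*q_{i-1} + q_{i-2} with p_{-2}=0, p_{-1}=1, q_{-2}=1, q_{-1}=0):
  i=0: a_0=40, p_0 = 40*1 + 0 = 40, q_0 = 40*0 + 1 = 1.
  i=1: a_1=1, p_1 = 1*40 + 1 = 41, q_1 = 1*1 + 0 = 1.
  i=2: a_2=1, p_2 = 1*41 + 40 = 81, q_2 = 1*1 + 1 = 2.
  i=3: a_3=2, p_3 = 2*81 + 41 = 203, q_3 = 2*2 + 1 = 5.
  i=4: a_4=1, p_4 = 1*203 + 81 = 284, q_4 = 1*5 + 2 = 7.
  i=5: a_5=1, p_5 = 1*284 + 203 = 487, q_5 = 1*7 + 5 = 12.
Check: 487^2 - 1647*12^2 = 237169 - 237168 = 1, so (x, y) = (487, 12) solves the equation, and by the theorem it is the least positive solution.

(x, y) = (487, 12)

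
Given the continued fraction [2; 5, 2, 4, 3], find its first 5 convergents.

Using the convergent recurrence p_i = a_i*p_{i-1} + p_{i-2}, q_i = a_i*q_{i-1} + q_{i-2} with p_{-2}=0, p_{-1}=1, q_{-2}=1, q_{-1}=0:
  i=0: a_0=2, p_0 = 2*1 + 0 = 2, q_0 = 2*0 + 1 = 1.
  i=1: a_1=5, p_1 = 5*2 + 1 = 11, q_1 = 5*1 + 0 = 5.
  i=2: a_2=2, p_2 = 2*11 + 2 = 24, q_2 = 2*5 + 1 = 11.
  i=3: a_3=4, p_3 = 4*24 + 11 = 107, q_3 = 4*11 + 5 = 49.
  i=4: a_4=3, p_4 = 3*107 + 24 = 345, q_4 = 3*49 + 11 = 158.

2/1, 11/5, 24/11, 107/49, 345/158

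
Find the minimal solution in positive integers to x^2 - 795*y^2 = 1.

(x, y) = (6626, 235)

First expand sqrt(795) as a continued fraction. With x_i = (sqrt(795) + m_i)/d_i and (m_0, d_0) = (0, 1): a_0 = floor(sqrt(795)) = 28, since 28^2 = 784 <= 795 < 841 = 29^2.
Iterate m_{i+1} = d_i*a_i - m_i, d_{i+1} = (795 - m_{i+1}^2)/d_i, a_{i+1} = floor((a_0 + m_{i+1})/d_{i+1}):
  m_1 = 1*28 - 0 = 28, d_1 = (795 - 28^2)/1 = 11/1 = 11, a_1 = floor((28 + 28)/11) = 5.
  m_2 = 11*5 - 28 = 27, d_2 = (795 - 27^2)/11 = 66/11 = 6, a_2 = floor((28 + 27)/6) = 9.
  m_3 = 6*9 - 27 = 27, d_3 = (795 - 27^2)/6 = 66/6 = 11, a_3 = floor((28 + 27)/11) = 5.
  m_4 = 11*5 - 27 = 28, d_4 = (795 - 28^2)/11 = 11/11 = 1, a_4 = floor((28 + 28)/1) = 56.
  m_5 = 1*56 - 28 = 28, d_5 = (795 - 28^2)/1 = 11/1 = 11: (m_5, d_5) = (m_1, d_1) = (28, 11), so from here the quotients repeat a_1, ..., a_4; the period length is 4.
So sqrt(795) = [28; (5, 9, 5, 56)] with period length k = 4.
k is even, so the fundamental solution of x^2 - 795y^2 = 1 is (p_{k-1}, q_{k-1}) = (p_3, q_3); compute convergents through index 3.
Convergents (p_i = a_i*p_{i-1} + p_{i-2}, q_i = a_i*q_{i-1} + q_{i-2} with p_{-2}=0, p_{-1}=1, q_{-2}=1, q_{-1}=0):
  i=0: a_0=28, p_0 = 28*1 + 0 = 28, q_0 = 28*0 + 1 = 1.
  i=1: a_1=5, p_1 = 5*28 + 1 = 141, q_1 = 5*1 + 0 = 5.
  i=2: a_2=9, p_2 = 9*141 + 28 = 1297, q_2 = 9*5 + 1 = 46.
  i=3: a_3=5, p_3 = 5*1297 + 141 = 6626, q_3 = 5*46 + 5 = 235.
Check: 6626^2 - 795*235^2 = 43903876 - 43903875 = 1, so (x, y) = (6626, 235) solves the equation, and by the theorem it is the least positive solution.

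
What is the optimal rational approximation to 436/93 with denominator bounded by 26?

75/16

Expand x = 436/93 as a continued fraction with the Euclidean algorithm:
  436 = 4*93 + 64, so a_0 = 4.
  93 = 1*64 + 29, so a_1 = 1.
  64 = 2*29 + 6, so a_2 = 2.
  29 = 4*6 + 5, so a_3 = 4.
  6 = 1*5 + 1, so a_4 = 1.
  5 = 5*1 + 0, so a_5 = 5.
so x = [4; 1, 2, 4, 1, 5].
Convergents (p_i = a_i*p_{i-1} + p_{i-2}, q_i = a_i*q_{i-1} + q_{i-2} with p_{-2}=0, p_{-1}=1, q_{-2}=1, q_{-1}=0), until the denominator exceeds 26:
  i=0: a_0=4, p_0 = 4*1 + 0 = 4, q_0 = 4*0 + 1 = 1.
  i=1: a_1=1, p_1 = 1*4 + 1 = 5, q_1 = 1*1 + 0 = 1.
  i=2: a_2=2, p_2 = 2*5 + 4 = 14, q_2 = 2*1 + 1 = 3.
  i=3: a_3=4, p_3 = 4*14 + 5 = 61, q_3 = 4*3 + 1 = 13.
  i=4: a_4=1, p_4 = 1*61 + 14 = 75, q_4 = 1*13 + 3 = 16.
  i=5: a_5=5, p_5 = 5*75 + 61 = 436, q_5 = 5*16 + 13 = 93.
q_5 = 93 > 26, so the last convergent with denominator <= 26 is p_4/q_4 = 75/16.
The closest fraction with denominator <= 26 is either p_4/q_4 or the intermediate fraction (k*p_4 + p_3)/(k*q_4 + q_3) with the largest k >= 1 whose denominator stays <= 26; these approach x as k grows, and every other convergent or intermediate fraction in range is farther away.
Largest k: floor((26 - q_3)/q_4) = floor((26 - 13)/16) = 0.
Since k = 0, no intermediate fraction beyond p_4/q_4 has denominator <= 26, so the convergent 75/16 is the closest (its error is |436*16 - 75*93|/(93*16) = 1/1488).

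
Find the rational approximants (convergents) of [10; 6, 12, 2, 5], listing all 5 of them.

10/1, 61/6, 742/73, 1545/152, 8467/833

Using the convergent recurrence p_i = a_i*p_{i-1} + p_{i-2}, q_i = a_i*q_{i-1} + q_{i-2} with p_{-2}=0, p_{-1}=1, q_{-2}=1, q_{-1}=0:
  i=0: a_0=10, p_0 = 10*1 + 0 = 10, q_0 = 10*0 + 1 = 1.
  i=1: a_1=6, p_1 = 6*10 + 1 = 61, q_1 = 6*1 + 0 = 6.
  i=2: a_2=12, p_2 = 12*61 + 10 = 742, q_2 = 12*6 + 1 = 73.
  i=3: a_3=2, p_3 = 2*742 + 61 = 1545, q_3 = 2*73 + 6 = 152.
  i=4: a_4=5, p_4 = 5*1545 + 742 = 8467, q_4 = 5*152 + 73 = 833.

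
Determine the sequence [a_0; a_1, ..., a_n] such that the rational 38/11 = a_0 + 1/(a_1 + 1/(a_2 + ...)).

Run the Euclidean algorithm on 38 and 11; the successive quotients are the partial quotients a_0, a_1, ... (each step inverts the fractional part left over by the previous one):
  38 = 3*11 + 5, so a_0 = 3.
  11 = 2*5 + 1, so a_1 = 2.
  5 = 5*1 + 0, so a_2 = 5.
The remainder reaches 0 after 3 divisions, so the expansion has 3 partial quotients, read off in order.

[3; 2, 5]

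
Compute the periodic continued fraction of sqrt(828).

Write x_i = (sqrt(828) + m_i)/d_i with (m_0, d_0) = (0, 1). a_0 = floor(sqrt(828)) = 28, since 28^2 = 784 <= 828 < 841 = 29^2.
Iterate m_{i+1} = d_i*a_i - m_i, d_{i+1} = (828 - m_{i+1}^2)/d_i, a_{i+1} = floor((a_0 + m_{i+1})/d_{i+1}):
  m_1 = 1*28 - 0 = 28, d_1 = (828 - 28^2)/1 = 44/1 = 44, a_1 = floor((28 + 28)/44) = 1.
  m_2 = 44*1 - 28 = 16, d_2 = (828 - 16^2)/44 = 572/44 = 13, a_2 = floor((28 + 16)/13) = 3.
  m_3 = 13*3 - 16 = 23, d_3 = (828 - 23^2)/13 = 299/13 = 23, a_3 = floor((28 + 23)/23) = 2.
  m_4 = 23*2 - 23 = 23, d_4 = (828 - 23^2)/23 = 299/23 = 13, a_4 = floor((28 + 23)/13) = 3.
  m_5 = 13*3 - 23 = 16, d_5 = (828 - 16^2)/13 = 572/13 = 44, a_5 = floor((28 + 16)/44) = 1.
  m_6 = 44*1 - 16 = 28, d_6 = (828 - 28^2)/44 = 44/44 = 1, a_6 = floor((28 + 28)/1) = 56.
  m_7 = 1*56 - 28 = 28, d_7 = (828 - 28^2)/1 = 44/1 = 44: (m_7, d_7) = (m_1, d_1) = (28, 44), so from here the quotients repeat a_1, ..., a_6; the period length is 6.
Hence the expansion of sqrt(828) is a_0 = 28 followed by the repeating block 1, 3, 2, 3, 1, 56 (period 6).

[28; (1, 3, 2, 3, 1, 56)]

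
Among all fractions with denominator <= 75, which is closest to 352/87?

Expand x = 352/87 as a continued fraction with the Euclidean algorithm:
  352 = 4*87 + 4, so a_0 = 4.
  87 = 21*4 + 3, so a_1 = 21.
  4 = 1*3 + 1, so a_2 = 1.
  3 = 3*1 + 0, so a_3 = 3.
so x = [4; 21, 1, 3].
Convergents (p_i = a_i*p_{i-1} + p_{i-2}, q_i = a_i*q_{i-1} + q_{i-2} with p_{-2}=0, p_{-1}=1, q_{-2}=1, q_{-1}=0), until the denominator exceeds 75:
  i=0: a_0=4, p_0 = 4*1 + 0 = 4, q_0 = 4*0 + 1 = 1.
  i=1: a_1=21, p_1 = 21*4 + 1 = 85, q_1 = 21*1 + 0 = 21.
  i=2: a_2=1, p_2 = 1*85 + 4 = 89, q_2 = 1*21 + 1 = 22.
  i=3: a_3=3, p_3 = 3*89 + 85 = 352, q_3 = 3*22 + 21 = 87.
q_3 = 87 > 75, so the last convergent with denominator <= 75 is p_2/q_2 = 89/22.
The closest fraction with denominator <= 75 is either p_2/q_2 or the intermediate fraction (k*p_2 + p_1)/(k*q_2 + q_1) with the largest k >= 1 whose denominator stays <= 75; these approach x as k grows, and every other convergent or intermediate fraction in range is farther away.
Largest k: floor((75 - q_1)/q_2) = floor((75 - 21)/22) = 2.
That gives (2*89 + 85)/(2*22 + 21) = 263/65.
Compare the errors: |x - 89/22| = |352*22 - 89*87|/(87*22) = 1/1914, and |x - 263/65| = |352*65 - 263*87|/(87*65) = 1/5655.
Cross-multiplying, 1*1914 = 1914 < 5655 = 1*5655, so 1/5655 is smaller: the intermediate fraction 263/65 is closer to x than 89/22.

263/65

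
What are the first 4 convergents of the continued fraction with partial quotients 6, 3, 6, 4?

6/1, 19/3, 120/19, 499/79

Using the convergent recurrence p_i = a_i*p_{i-1} + p_{i-2}, q_i = a_i*q_{i-1} + q_{i-2} with p_{-2}=0, p_{-1}=1, q_{-2}=1, q_{-1}=0:
  i=0: a_0=6, p_0 = 6*1 + 0 = 6, q_0 = 6*0 + 1 = 1.
  i=1: a_1=3, p_1 = 3*6 + 1 = 19, q_1 = 3*1 + 0 = 3.
  i=2: a_2=6, p_2 = 6*19 + 6 = 120, q_2 = 6*3 + 1 = 19.
  i=3: a_3=4, p_3 = 4*120 + 19 = 499, q_3 = 4*19 + 3 = 79.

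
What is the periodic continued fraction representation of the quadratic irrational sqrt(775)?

Write x_i = (sqrt(775) + m_i)/d_i with (m_0, d_0) = (0, 1). a_0 = floor(sqrt(775)) = 27, since 27^2 = 729 <= 775 < 784 = 28^2.
Iterate m_{i+1} = d_i*a_i - m_i, d_{i+1} = (775 - m_{i+1}^2)/d_i, a_{i+1} = floor((a_0 + m_{i+1})/d_{i+1}):
  m_1 = 1*27 - 0 = 27, d_1 = (775 - 27^2)/1 = 46/1 = 46, a_1 = floor((27 + 27)/46) = 1.
  m_2 = 46*1 - 27 = 19, d_2 = (775 - 19^2)/46 = 414/46 = 9, a_2 = floor((27 + 19)/9) = 5.
  m_3 = 9*5 - 19 = 26, d_3 = (775 - 26^2)/9 = 99/9 = 11, a_3 = floor((27 + 26)/11) = 4.
  m_4 = 11*4 - 26 = 18, d_4 = (775 - 18^2)/11 = 451/11 = 41, a_4 = floor((27 + 18)/41) = 1.
  m_5 = 41*1 - 18 = 23, d_5 = (775 - 23^2)/41 = 246/41 = 6, a_5 = floor((27 + 23)/6) = 8.
  m_6 = 6*8 - 23 = 25, d_6 = (775 - 25^2)/6 = 150/6 = 25, a_6 = floor((27 + 25)/25) = 2.
  m_7 = 25*2 - 25 = 25, d_7 = (775 - 25^2)/25 = 150/25 = 6, a_7 = floor((27 + 25)/6) = 8.
  m_8 = 6*8 - 25 = 23, d_8 = (775 - 23^2)/6 = 246/6 = 41, a_8 = floor((27 + 23)/41) = 1.
  m_9 = 41*1 - 23 = 18, d_9 = (775 - 18^2)/41 = 451/41 = 11, a_9 = floor((27 + 18)/11) = 4.
  m_10 = 11*4 - 18 = 26, d_10 = (775 - 26^2)/11 = 99/11 = 9, a_10 = floor((27 + 26)/9) = 5.
  m_11 = 9*5 - 26 = 19, d_11 = (775 - 19^2)/9 = 414/9 = 46, a_11 = floor((27 + 19)/46) = 1.
  m_12 = 46*1 - 19 = 27, d_12 = (775 - 27^2)/46 = 46/46 = 1, a_12 = floor((27 + 27)/1) = 54.
  m_13 = 1*54 - 27 = 27, d_13 = (775 - 27^2)/1 = 46/1 = 46: (m_13, d_13) = (m_1, d_1) = (27, 46), so from here the quotients repeat a_1, ..., a_12; the period length is 12.
Hence the expansion of sqrt(775) is a_0 = 27 followed by the repeating block 1, 5, 4, 1, 8, 2, 8, 1, 4, 5, 1, 54 (period 12).

[27; (1, 5, 4, 1, 8, 2, 8, 1, 4, 5, 1, 54)]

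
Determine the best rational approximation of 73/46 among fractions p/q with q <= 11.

Expand x = 73/46 as a continued fraction with the Euclidean algorithm:
  73 = 1*46 + 27, so a_0 = 1.
  46 = 1*27 + 19, so a_1 = 1.
  27 = 1*19 + 8, so a_2 = 1.
  19 = 2*8 + 3, so a_3 = 2.
  8 = 2*3 + 2, so a_4 = 2.
  3 = 1*2 + 1, so a_5 = 1.
  2 = 2*1 + 0, so a_6 = 2.
so x = [1; 1, 1, 2, 2, 1, 2].
Convergents (p_i = a_i*p_{i-1} + p_{i-2}, q_i = a_i*q_{i-1} + q_{i-2} with p_{-2}=0, p_{-1}=1, q_{-2}=1, q_{-1}=0), until the denominator exceeds 11:
  i=0: a_0=1, p_0 = 1*1 + 0 = 1, q_0 = 1*0 + 1 = 1.
  i=1: a_1=1, p_1 = 1*1 + 1 = 2, q_1 = 1*1 + 0 = 1.
  i=2: a_2=1, p_2 = 1*2 + 1 = 3, q_2 = 1*1 + 1 = 2.
  i=3: a_3=2, p_3 = 2*3 + 2 = 8, q_3 = 2*2 + 1 = 5.
  i=4: a_4=2, p_4 = 2*8 + 3 = 19, q_4 = 2*5 + 2 = 12.
q_4 = 12 > 11, so the last convergent with denominator <= 11 is p_3/q_3 = 8/5.
The closest fraction with denominator <= 11 is either p_3/q_3 or the intermediate fraction (k*p_3 + p_2)/(k*q_3 + q_2) with the largest k >= 1 whose denominator stays <= 11; these approach x as k grows, and every other convergent or intermediate fraction in range is farther away.
Largest k: floor((11 - q_2)/q_3) = floor((11 - 2)/5) = 1.
That gives (1*8 + 3)/(1*5 + 2) = 11/7.
Compare the errors: |x - 8/5| = |73*5 - 8*46|/(46*5) = 3/230, and |x - 11/7| = |73*7 - 11*46|/(46*7) = 5/322.
Cross-multiplying, 3*322 = 966 < 1150 = 5*230, so 3/230 is smaller: the convergent 8/5 is closer to x than 11/7.

8/5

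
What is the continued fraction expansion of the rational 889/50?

Run the Euclidean algorithm on 889 and 50; the successive quotients are the partial quotients a_0, a_1, ... (each step inverts the fractional part left over by the previous one):
  889 = 17*50 + 39, so a_0 = 17.
  50 = 1*39 + 11, so a_1 = 1.
  39 = 3*11 + 6, so a_2 = 3.
  11 = 1*6 + 5, so a_3 = 1.
  6 = 1*5 + 1, so a_4 = 1.
  5 = 5*1 + 0, so a_5 = 5.
The remainder reaches 0 after 6 divisions, so the expansion has 6 partial quotients, read off in order.

[17; 1, 3, 1, 1, 5]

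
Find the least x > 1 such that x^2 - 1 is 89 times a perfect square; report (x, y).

First expand sqrt(89) as a continued fraction. With x_i = (sqrt(89) + m_i)/d_i and (m_0, d_0) = (0, 1): a_0 = floor(sqrt(89)) = 9, since 9^2 = 81 <= 89 < 100 = 10^2.
Iterate m_{i+1} = d_i*a_i - m_i, d_{i+1} = (89 - m_{i+1}^2)/d_i, a_{i+1} = floor((a_0 + m_{i+1})/d_{i+1}):
  m_1 = 1*9 - 0 = 9, d_1 = (89 - 9^2)/1 = 8/1 = 8, a_1 = floor((9 + 9)/8) = 2.
  m_2 = 8*2 - 9 = 7, d_2 = (89 - 7^2)/8 = 40/8 = 5, a_2 = floor((9 + 7)/5) = 3.
  m_3 = 5*3 - 7 = 8, d_3 = (89 - 8^2)/5 = 25/5 = 5, a_3 = floor((9 + 8)/5) = 3.
  m_4 = 5*3 - 8 = 7, d_4 = (89 - 7^2)/5 = 40/5 = 8, a_4 = floor((9 + 7)/8) = 2.
  m_5 = 8*2 - 7 = 9, d_5 = (89 - 9^2)/8 = 8/8 = 1, a_5 = floor((9 + 9)/1) = 18.
  m_6 = 1*18 - 9 = 9, d_6 = (89 - 9^2)/1 = 8/1 = 8: (m_6, d_6) = (m_1, d_1) = (9, 8), so from here the quotients repeat a_1, ..., a_5; the period length is 5.
So sqrt(89) = [9; (2, 3, 3, 2, 18)] with period length k = 5.
k is odd, so (p_{k-1}, q_{k-1}) only solves x^2 - 89y^2 = -1 and the fundamental solution of x^2 - 89y^2 = 1 is (p_{2k-1}, q_{2k-1}) = (p_9, q_9); compute convergents through index 9, running through the period twice.
Convergents (p_i = a_i*p_{i-1} + p_{i-2}, q_i = a_i*q_{i-1} + q_{i-2} with p_{-2}=0, p_{-1}=1, q_{-2}=1, q_{-1}=0):
  i=0: a_0=9, p_0 = 9*1 + 0 = 9, q_0 = 9*0 + 1 = 1.
  i=1: a_1=2, p_1 = 2*9 + 1 = 19, q_1 = 2*1 + 0 = 2.
  i=2: a_2=3, p_2 = 3*19 + 9 = 66, q_2 = 3*2 + 1 = 7.
  i=3: a_3=3, p_3 = 3*66 + 19 = 217, q_3 = 3*7 + 2 = 23.
  i=4: a_4=2, p_4 = 2*217 + 66 = 500, q_4 = 2*23 + 7 = 53.
  i=5: a_5=18, p_5 = 18*500 + 217 = 9217, q_5 = 18*53 + 23 = 977.
  i=6: a_6=2, p_6 = 2*9217 + 500 = 18934, q_6 = 2*977 + 53 = 2007.
  i=7: a_7=3, p_7 = 3*18934 + 9217 = 66019, q_7 = 3*2007 + 977 = 6998.
  i=8: a_8=3, p_8 = 3*66019 + 18934 = 216991, q_8 = 3*6998 + 2007 = 23001.
  i=9: a_9=2, p_9 = 2*216991 + 66019 = 500001, q_9 = 2*23001 + 6998 = 53000.
Indeed p_4^2 - 89*q_4^2 = 250000 - 250001 = -1, not +1.
Check: 500001^2 - 89*53000^2 = 250001000001 - 250001000000 = 1, so (x, y) = (500001, 53000) solves the equation, and by the theorem it is the least positive solution.

(x, y) = (500001, 53000)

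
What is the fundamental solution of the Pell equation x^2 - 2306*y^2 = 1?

(x, y) = (2305, 48)

First expand sqrt(2306) as a continued fraction. With x_i = (sqrt(2306) + m_i)/d_i and (m_0, d_0) = (0, 1): a_0 = floor(sqrt(2306)) = 48, since 48^2 = 2304 <= 2306 < 2401 = 49^2.
Iterate m_{i+1} = d_i*a_i - m_i, d_{i+1} = (2306 - m_{i+1}^2)/d_i, a_{i+1} = floor((a_0 + m_{i+1})/d_{i+1}):
  m_1 = 1*48 - 0 = 48, d_1 = (2306 - 48^2)/1 = 2/1 = 2, a_1 = floor((48 + 48)/2) = 48.
  m_2 = 2*48 - 48 = 48, d_2 = (2306 - 48^2)/2 = 2/2 = 1, a_2 = floor((48 + 48)/1) = 96.
  m_3 = 1*96 - 48 = 48, d_3 = (2306 - 48^2)/1 = 2/1 = 2: (m_3, d_3) = (m_1, d_1) = (48, 2), so from here the quotients repeat a_1, a_2; the period length is 2.
So sqrt(2306) = [48; (48, 96)] with period length k = 2.
k is even, so the fundamental solution of x^2 - 2306y^2 = 1 is (p_{k-1}, q_{k-1}) = (p_1, q_1); compute convergents through index 1.
Convergents (p_i = a_i*p_{i-1} + p_{i-2}, q_i = a_i*q_{i-1} + q_{i-2} with p_{-2}=0, p_{-1}=1, q_{-2}=1, q_{-1}=0):
  i=0: a_0=48, p_0 = 48*1 + 0 = 48, q_0 = 48*0 + 1 = 1.
  i=1: a_1=48, p_1 = 48*48 + 1 = 2305, q_1 = 48*1 + 0 = 48.
Check: 2305^2 - 2306*48^2 = 5313025 - 5313024 = 1, so (x, y) = (2305, 48) solves the equation, and by the theorem it is the least positive solution.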